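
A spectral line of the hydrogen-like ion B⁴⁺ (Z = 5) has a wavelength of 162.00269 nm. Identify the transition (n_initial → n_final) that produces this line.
n = 5 → n = 4

First, find the photon energy from the wavelength (hc = 1239.84 eV·nm):
E = hc/λ = 1239.84 eV·nm / 162.00269 nm = 7.6532063 eV

The energy levels of B⁴⁺ satisfy E_n = -13.6057 × 5² / n² eV, so an emission n_i → n_f releases
ΔE = 13.6057 × 5² × (1/n_f² − 1/n_i²) eV.

Setting ΔE equal to the photon energy:
1/n_f² − 1/n_i² = 7.6532063 / (13.6057 × 5²) = 0.022500000

Since 1/n_i² must be positive, we need 1/n_f² > 0.022500000, i.e. n_f ≤ 6. For each allowed n_f, solve n_i = (1/n_f² − 0.022500000)^(−1/2) and check whether it is a whole number:
  n_f = 1: 1/n_i² = 1.000000000 − 0.022500000 = 0.977500000 → n_i = 1.011  (not an integer) ✗
  n_f = 2: 1/n_i² = 0.250000000 − 0.022500000 = 0.227500000 → n_i = 2.097  (not an integer) ✗
  n_f = 3: 1/n_i² = 0.111111111 − 0.022500000 = 0.088611111 → n_i = 3.359  (not an integer) ✗
  n_f = 4: 1/n_i² = 0.062500000 − 0.022500000 = 0.040000000 → n_i = 5.000  → integer, n_i = 5 ✓
  n_f = 5: 1/n_i² = 0.040000000 − 0.022500000 = 0.017500000 → n_i = 7.559  (not an integer) ✗
  n_f = 6: 1/n_i² = 0.027777778 − 0.022500000 = 0.005277778 → n_i = 13.765  (not an integer) ✗

Only n_f = 4 gives an integer upper level, n_i = 5.

The transition is from n = 5 to n = 4 (emission).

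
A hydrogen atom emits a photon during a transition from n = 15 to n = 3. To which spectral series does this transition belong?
Paschen series

The spectral series in hydrogen are named based on the final (lower) energy level:
- Lyman series: n_final = 1 (ultraviolet)
- Balmer series: n_final = 2 (visible/near-UV)
- Paschen series: n_final = 3 (infrared)
- Brackett series: n_final = 4 (infrared)
- Pfund series: n_final = 5 (far infrared)

Since this transition ends at n = 3, it belongs to the Paschen series.

For reference, this 15 → 3 line has photon energy
ΔE = 13.6057 eV × (1/3² - 1/15²) = 1.451275 eV,
corresponding to wavelength λ = hc/ΔE = 1239.84 eV·nm / 1.451275 eV = 854.31 nm in the infrared region.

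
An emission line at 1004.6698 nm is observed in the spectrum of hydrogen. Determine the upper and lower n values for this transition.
n = 7 → n = 3

First, find the photon energy from the wavelength (hc = 1239.84 eV·nm):
E = hc/λ = 1239.84 eV·nm / 1004.6698 nm = 1.2340771 eV

The energy levels of hydrogen satisfy E_n = -13.6057 / n² eV, so an emission n_i → n_f releases
ΔE = 13.6057 × (1/n_f² − 1/n_i²) eV.

Setting ΔE equal to the photon energy:
1/n_f² − 1/n_i² = 1.2340771 / 13.6057 = 0.090702948

Since 1/n_i² must be positive, we need 1/n_f² > 0.090702948, i.e. n_f ≤ 3. For each allowed n_f, solve n_i = (1/n_f² − 0.090702948)^(−1/2) and check whether it is a whole number:
  n_f = 1: 1/n_i² = 1.000000000 − 0.090702948 = 0.909297052 → n_i = 1.049  (not an integer) ✗
  n_f = 2: 1/n_i² = 0.250000000 − 0.090702948 = 0.159297052 → n_i = 2.506  (not an integer) ✗
  n_f = 3: 1/n_i² = 0.111111111 − 0.090702948 = 0.020408163 → n_i = 7.000  → integer, n_i = 7 ✓

Only n_f = 3 gives an integer upper level, n_i = 7.

The transition is from n = 7 to n = 3 (emission).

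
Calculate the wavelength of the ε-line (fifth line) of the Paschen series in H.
954.343 nm

The lines of a series are numbered from the longest wavelength (smallest ΔE) outward; the fifth line is the transition from n = n_f + 5 to n_f.
The Paschen series has all transitions ending at n_f = 3.

For H, the fifth line (ε-line) is the jump from n = 8 to n = 3:
E_8 = -13.6057 / 8² = -0.2125891 eV
E_3 = -13.6057 / 3² = -1.5117444 eV
ΔE = E_8 - E_3 = 1.2991553 eV

λ = hc/E = 1239.84 eV·nm / 1.2991553 eV
λ = 954.343 nm

This is the ε-line of the Paschen series in H.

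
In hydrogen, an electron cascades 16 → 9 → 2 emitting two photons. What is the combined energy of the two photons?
3.3483 eV

The energy levels of hydrogen are E_n = -13.6057 / n² eV.

First transition (16 → 9):
ΔE₁ = |E_9 - E_16|
ΔE₁ = |-0.1679716049 - (-0.0531472656)| = 0.1148243 eV

Second transition (9 → 2):
ΔE₂ = |E_2 - E_9|
ΔE₂ = |-3.4014250000 - (-0.1679716049)| = 3.2334534 eV

Total energy released:
E_total = ΔE₁ + ΔE₂ = 0.1148243 + 3.2334534 = 3.3483 eV

Note: This equals the direct transition 16 → 2: 3.3483 eV ✓
Energy is conserved regardless of the path taken.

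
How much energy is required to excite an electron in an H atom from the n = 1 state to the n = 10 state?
13.46964 eV

The energy levels of a hydrogen-like atom are E_n = -13.6057 eV / n².

Energy at n = 1: E_1 = -13.6057 / 1² = -13.60570000 eV
Energy at n = 10: E_10 = -13.6057 / 10² = -0.13605700 eV

The excitation energy is the difference:
ΔE = E_10 - E_1
ΔE = -0.13605700 - (-13.60570000)
ΔE = 13.46964 eV

Since this is positive, energy must be absorbed (photon absorption).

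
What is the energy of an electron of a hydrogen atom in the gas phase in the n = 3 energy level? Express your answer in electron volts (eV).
-1.51 eV

The energy levels of a hydrogen-like atom are given by:
E_n = -13.6057 eV / n²

For n = 3:
E_3 = -13.6057 eV / 3²
E_3 = -13.6057 eV / 9
E_3 = -1.51 eV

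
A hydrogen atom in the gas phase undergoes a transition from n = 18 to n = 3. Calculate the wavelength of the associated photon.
843.57 nm

First, find the transition energy using E_n = -13.6057 / n² eV:
E_18 = -13.6057 / 18² = -0.041993 eV
E_3 = -13.6057 / 3² = -1.511744 eV

Photon energy: |ΔE| = |E_3 - E_18| = 1.469751 eV

Convert to wavelength using E = hc/λ with hc = 1239.84 eV·nm:
λ = hc/E = 1239.84 eV·nm / 1.469751 eV
λ = 843.57 nm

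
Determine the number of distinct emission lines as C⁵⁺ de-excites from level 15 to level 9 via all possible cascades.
21

The electron can occupy levels n = 9, 10, ..., 15 during de-excitation — that is m = 15 - 9 + 1 = 7 distinct levels.

The number of distinct spectral lines equals the number of ways to choose 2 of these m levels (each pair gives one possible emission transition):

Number of lines = m(m-1)/2 = 7×6/2 = 21

These correspond to all possible transitions between the 7 levels:
15 → 14, 15 → 13, 15 → 12, 15 → 11, 15 → 10, 15 → 9, 14 → 13, 14 → 12...

Each transition produces a photon with a unique energy (and thus wavelength). This count does not depend on Z.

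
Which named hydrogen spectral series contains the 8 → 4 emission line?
Brackett series

The spectral series in hydrogen are named based on the final (lower) energy level:
- Lyman series: n_final = 1 (ultraviolet)
- Balmer series: n_final = 2 (visible/near-UV)
- Paschen series: n_final = 3 (infrared)
- Brackett series: n_final = 4 (infrared)
- Pfund series: n_final = 5 (far infrared)

Since this transition ends at n = 4, it belongs to the Brackett series.

For reference, this 8 → 4 line has photon energy
ΔE = 13.6057 eV × (1/4² - 1/8²) = 0.6377671875 eV,
corresponding to wavelength λ = hc/ΔE = 1239.84 eV·nm / 0.6377671875 eV = 1944.0323 nm in the infrared region.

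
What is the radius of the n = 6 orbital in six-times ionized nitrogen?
0.272148 nm (or 2.721483 Å)

The Bohr radius formula is:
r_n = n² a₀ / Z

where a₀ = 0.052917721 nm is the Bohr radius.

For N⁶⁺ (Z = 7) at n = 6:
r_6 = 6² × 0.052917721 nm / 7
r_6 = 36 × 0.052917721 nm / 7
r_6 = 1.9050380 nm / 7
r_6 = 0.272148 nm

The electron orbits at approximately 0.272148 nm from the nucleus.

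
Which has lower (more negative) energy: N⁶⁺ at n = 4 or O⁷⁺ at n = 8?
N⁶⁺ at n = 4 (E = -41.667 eV)

Using E_n = -13.6057 Z² / n² eV:

N⁶⁺ (Z = 7) at n = 4:
E = -13.6057 × 7² / 4² = -13.6057 × 49 / 16 = -41.667456 eV

O⁷⁺ (Z = 8) at n = 8:
E = -13.6057 × 8² / 8² = -13.6057 × 64 / 64 = -13.605700 eV

Since -41.667456 eV < -13.605700 eV,
N⁶⁺ at n = 4 is more tightly bound (requires more energy to ionize).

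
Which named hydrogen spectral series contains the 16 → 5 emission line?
Pfund series

The spectral series in hydrogen are named based on the final (lower) energy level:
- Lyman series: n_final = 1 (ultraviolet)
- Balmer series: n_final = 2 (visible/near-UV)
- Paschen series: n_final = 3 (infrared)
- Brackett series: n_final = 4 (infrared)
- Pfund series: n_final = 5 (far infrared)

Since this transition ends at n = 5, it belongs to the Pfund series.

For reference, this 16 → 5 line has photon energy
ΔE = 13.6057 eV × (1/5² - 1/16²) = 0.491080734 eV,
corresponding to wavelength λ = hc/ΔE = 1239.84 eV·nm / 0.491080734 eV = 2524.717 nm in the far infrared region.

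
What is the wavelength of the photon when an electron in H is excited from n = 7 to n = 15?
5708.3512 nm

First, find the transition energy using E_n = -13.6057 / n² eV:
E_7 = -13.6057 / 7² = -0.2776673469 eV
E_15 = -13.6057 / 15² = -0.0604697778 eV

Photon energy: |ΔE| = |E_15 - E_7| = 0.2171975691 eV

Convert to wavelength using E = hc/λ with hc = 1239.84 eV·nm:
λ = hc/E = 1239.84 eV·nm / 0.2171975691 eV
λ = 5708.3512 nm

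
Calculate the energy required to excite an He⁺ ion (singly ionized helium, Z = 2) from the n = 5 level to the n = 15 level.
1.94 eV

The energy levels of a hydrogen-like atom are E_n = -13.6057 Z² eV / n².

Energy at n = 5: E_5 = -13.6057 × 2² / 5² = -2.17691 eV
Energy at n = 15: E_15 = -13.6057 × 2² / 15² = -0.24188 eV

The excitation energy is the difference:
ΔE = E_15 - E_5
ΔE = -0.24188 - (-2.17691)
ΔE = 1.94 eV

Since this is positive, energy must be absorbed (photon absorption).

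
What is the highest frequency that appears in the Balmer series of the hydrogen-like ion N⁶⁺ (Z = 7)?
4.030e+16 Hz

The series limit corresponds to the transition from n = ∞ to n = 2.
This is the highest energy (shortest wavelength) transition in the Balmer series.

E_∞ = 0 eV
E_2 = -13.6057 × 7² / 2² = -166.6698 eV

Energy at series limit:
ΔE = E_∞ - E_2 = 0 - (-166.6698) = 166.6698 eV
E = 166.6698 eV × (1.602177 × 10⁻¹⁹ J/eV) = 2.67035e-17 J
f = E/h = 2.67035e-17 J / (6.62607 × 10⁻³⁴ J·s) = 4.030e+16 Hz

This energy equals the ionization energy from the n = 2 state of N⁶⁺.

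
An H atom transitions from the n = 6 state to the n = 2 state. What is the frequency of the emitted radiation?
7.3108e+14 Hz

First, find the transition energy:
E_6 = -13.6057 / 6² = -0.37793611 eV
E_2 = -13.6057 / 2² = -3.40142500 eV
|ΔE| = |E_2 - E_6| = 3.02348889 eV

Convert to Joules: E = 3.02348889 eV × (1.602177 × 10⁻¹⁹ J/eV) = 4.844164e-19 J

Using E = hf:
f = E/h = 4.844164e-19 J / (6.62607 × 10⁻³⁴ J·s)
f = 7.3108e+14 Hz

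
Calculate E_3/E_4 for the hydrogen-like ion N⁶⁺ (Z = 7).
1.77778

Using E_n = -13.6057 Z² / n² eV with Z = 7:

E_3 = -13.6057 × 7² / 3² = -666.6793 / 9 = -74.07547777778 eV
E_4 = -13.6057 × 7² / 4² = -666.6793 / 16 = -41.66745625000 eV

The ratio is:
E_3/E_4 = (-74.07547777778) / (-41.66745625000)
E_3/E_4 = (-666.6793/9) / (-666.6793/16)
E_3/E_4 = 16/9
E_3/E_4 = 1.77778
(Note: the Z² factors cancel in the ratio.)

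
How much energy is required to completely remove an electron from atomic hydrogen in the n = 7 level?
0.28 eV

The ionization energy is the energy needed to remove the electron completely (n → ∞).

For hydrogen, E_n = -13.6057 eV / n².

At n = 7: E_7 = -13.6057 / 7² = -0.27767 eV
At n = ∞: E_∞ = 0 eV

Ionization energy = E_∞ - E_7 = 0 - (-0.27767) = 0.27767 eV
Ionization energy ≈ 0.28 eV

This is also called the binding energy of the electron in state n = 7.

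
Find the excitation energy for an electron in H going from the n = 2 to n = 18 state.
3.3594 eV

The energy levels of a hydrogen-like atom are E_n = -13.6057 eV / n².

Energy at n = 2: E_2 = -13.6057 / 2² = -3.4014250 eV
Energy at n = 18: E_18 = -13.6057 / 18² = -0.0419929 eV

The excitation energy is the difference:
ΔE = E_18 - E_2
ΔE = -0.0419929 - (-3.4014250)
ΔE = 3.3594 eV

Since this is positive, energy must be absorbed (photon absorption).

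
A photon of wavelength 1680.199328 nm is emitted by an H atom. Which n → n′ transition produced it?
n = 11 → n = 4

First, find the photon energy from the wavelength (hc = 1239.84 eV·nm):
E = hc/λ = 1239.84 eV·nm / 1680.199328 nm = 0.73791245 eV

The energy levels of hydrogen satisfy E_n = -13.6057 / n² eV, so an emission n_i → n_f releases
ΔE = 13.6057 × (1/n_f² − 1/n_i²) eV.

Setting ΔE equal to the photon energy:
1/n_f² − 1/n_i² = 0.73791245 / 13.6057 = 0.054235537

Since 1/n_i² must be positive, we need 1/n_f² > 0.054235537, i.e. n_f ≤ 4. For each allowed n_f, solve n_i = (1/n_f² − 0.054235537)^(−1/2) and check whether it is a whole number:
  n_f = 1: 1/n_i² = 1.000000000 − 0.054235537 = 0.945764463 → n_i = 1.028  (not an integer) ✗
  n_f = 2: 1/n_i² = 0.250000000 − 0.054235537 = 0.195764463 → n_i = 2.260  (not an integer) ✗
  n_f = 3: 1/n_i² = 0.111111111 − 0.054235537 = 0.056875574 → n_i = 4.193  (not an integer) ✗
  n_f = 4: 1/n_i² = 0.062500000 − 0.054235537 = 0.008264463 → n_i = 11.000  → integer, n_i = 11 ✓

Only n_f = 4 gives an integer upper level, n_i = 11.

The transition is from n = 11 to n = 4 (emission).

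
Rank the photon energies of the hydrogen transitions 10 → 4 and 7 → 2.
7 → 2

Calculate the energy for each transition:

Transition 10 → 4:
ΔE₁ = |E_4 - E_10| = |-13.6057/4² - (-13.6057/10²)|
ΔE₁ = |-0.850356250000 - (-0.136057000000)| = 0.714299250 eV

Transition 7 → 2:
ΔE₂ = |E_2 - E_7| = |-13.6057/2² - (-13.6057/7²)|
ΔE₂ = |-3.401425000000 - (-0.277667346939)| = 3.123757653 eV

Since 3.123757653 eV > 0.714299250 eV, the transition 7 → 2 emits the more energetic photon.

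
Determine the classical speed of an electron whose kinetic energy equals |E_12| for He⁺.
3.646e+05 m/s (or 0.122% of c)

The binding energy at n = 12 for He⁺ is:
E_12 = -13.6057 × 2²/12² = -0.3779361 eV
|E_12| = 0.3779361 eV

Convert to Joules:
KE = 0.3779361 eV × (1.602177 × 10⁻¹⁹ J/eV) = 6.05521e-20 J

Using KE = ½mv²:
v = √(2·KE/m_e)
v = √(2 × 6.05521e-20 J / 9.10938 × 10⁻³¹ kg)
v = 3.646e+05 m/s

This is approximately 0.122% the speed of light.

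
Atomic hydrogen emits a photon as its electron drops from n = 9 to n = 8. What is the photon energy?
0.04 eV

The energy levels are E_n = -13.6057 eV / n².

Energy at n = 9: E_9 = -13.6057 / 9² = -0.16797 eV
Energy at n = 8: E_8 = -13.6057 / 8² = -0.21259 eV

For emission (electron falling to lower state), the photon energy is:
E_photon = E_9 - E_8 = |-0.16797 - (-0.21259)|
E_photon = 0.04 eV

This energy is carried away by the emitted photon.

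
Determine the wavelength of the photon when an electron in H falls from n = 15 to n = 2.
371.10 nm

First, find the transition energy using E_n = -13.6057 / n² eV:
E_15 = -13.6057 / 15² = -0.060470 eV
E_2 = -13.6057 / 2² = -3.401425 eV

Photon energy: |ΔE| = |E_2 - E_15| = 3.340955 eV

Convert to wavelength using E = hc/λ with hc = 1239.84 eV·nm:
λ = hc/E = 1239.84 eV·nm / 3.340955 eV
λ = 371.10 nm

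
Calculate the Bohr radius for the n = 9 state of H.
4.286335 nm (or 42.863354 Å)

The Bohr radius formula is:
r_n = n² a₀ / Z

where a₀ = 0.052917721 nm is the Bohr radius.

For H (Z = 1) at n = 9:
r_9 = 9² × 0.052917721 nm / 1
r_9 = 81 × 0.052917721 nm / 1
r_9 = 4.2863354 nm / 1
r_9 = 4.286335 nm

The electron orbits at approximately 4.286335 nm from the nucleus.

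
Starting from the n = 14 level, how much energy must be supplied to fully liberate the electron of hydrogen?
0.069417 eV

The ionization energy is the energy needed to remove the electron completely (n → ∞).

For hydrogen, E_n = -13.6057 eV / n².

At n = 14: E_14 = -13.6057 / 14² = -0.069416837 eV
At n = ∞: E_∞ = 0 eV

Ionization energy = E_∞ - E_14 = 0 - (-0.069416837) = 0.069416837 eV
Ionization energy ≈ 0.069417 eV

This is also called the binding energy of the electron in state n = 14.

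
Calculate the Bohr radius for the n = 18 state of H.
17.14534 nm (or 171.45341 Å)

The Bohr radius formula is:
r_n = n² a₀ / Z

where a₀ = 0.05291772 nm is the Bohr radius.

For H (Z = 1) at n = 18:
r_18 = 18² × 0.05291772 nm / 1
r_18 = 324 × 0.05291772 nm / 1
r_18 = 17.145341 nm / 1
r_18 = 17.14534 nm

The electron orbits at approximately 17.14534 nm from the nucleus.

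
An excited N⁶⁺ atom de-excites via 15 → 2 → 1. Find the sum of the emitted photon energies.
663.7163 eV

The energy levels of N⁶⁺ are E_n = -13.6057 × 7² / n² eV.

First transition (15 → 2):
ΔE₁ = |E_2 - E_15|
ΔE₁ = |-166.6698250000 - (-2.9630191111)| = 163.7068059 eV

Second transition (2 → 1):
ΔE₂ = |E_1 - E_2|
ΔE₂ = |-666.6793000000 - (-166.6698250000)| = 500.0094750 eV

Total energy released:
E_total = ΔE₁ + ΔE₂ = 163.7068059 + 500.0094750 = 663.7163 eV

Note: This equals the direct transition 15 → 1: 663.7163 eV ✓
Energy is conserved regardless of the path taken.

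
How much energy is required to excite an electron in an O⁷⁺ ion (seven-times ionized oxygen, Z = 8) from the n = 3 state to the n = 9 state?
86.001 eV

The energy levels of a hydrogen-like atom are E_n = -13.6057 Z² eV / n².

Energy at n = 3: E_3 = -13.6057 × 8² / 3² = -96.751644 eV
Energy at n = 9: E_9 = -13.6057 × 8² / 9² = -10.750183 eV

The excitation energy is the difference:
ΔE = E_9 - E_3
ΔE = -10.750183 - (-96.751644)
ΔE = 86.001 eV

Since this is positive, energy must be absorbed (photon absorption).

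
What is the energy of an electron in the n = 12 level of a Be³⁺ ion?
-1.51 eV

For hydrogen-like ions, the energy levels scale with Z²:
E_n = -13.6057 Z² / n² eV

For Be³⁺ (Z = 4) at n = 12:
E_12 = -13.6057 × 4² / 12²
E_12 = -13.6057 × 16 / 144
E_12 = -217.6912 / 144
E_12 = -1.51 eV

The energy is 16 times more negative than hydrogen at the same n due to the stronger nuclear charge.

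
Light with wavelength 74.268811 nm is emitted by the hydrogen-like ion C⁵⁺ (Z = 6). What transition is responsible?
n = 13 → n = 5

First, find the photon energy from the wavelength (hc = 1239.84 eV·nm):
E = hc/λ = 1239.84 eV·nm / 74.268811 nm = 16.693952 eV

The energy levels of C⁵⁺ satisfy E_n = -13.6057 × 6² / n² eV, so an emission n_i → n_f releases
ΔE = 13.6057 × 6² × (1/n_f² − 1/n_i²) eV.

Setting ΔE equal to the photon energy:
1/n_f² − 1/n_i² = 16.693952 / (13.6057 × 6²) = 0.034082839

Since 1/n_i² must be positive, we need 1/n_f² > 0.034082839, i.e. n_f ≤ 5. For each allowed n_f, solve n_i = (1/n_f² − 0.034082839)^(−1/2) and check whether it is a whole number:
  n_f = 1: 1/n_i² = 1.000000000 − 0.034082839 = 0.965917161 → n_i = 1.017  (not an integer) ✗
  n_f = 2: 1/n_i² = 0.250000000 − 0.034082839 = 0.215917161 → n_i = 2.152  (not an integer) ✗
  n_f = 3: 1/n_i² = 0.111111111 − 0.034082839 = 0.077028272 → n_i = 3.603  (not an integer) ✗
  n_f = 4: 1/n_i² = 0.062500000 − 0.034082839 = 0.028417161 → n_i = 5.932  (not an integer) ✗
  n_f = 5: 1/n_i² = 0.040000000 − 0.034082839 = 0.005917161 → n_i = 13.000  → integer, n_i = 13 ✓

Only n_f = 5 gives an integer upper level, n_i = 13.

The transition is from n = 13 to n = 5 (emission).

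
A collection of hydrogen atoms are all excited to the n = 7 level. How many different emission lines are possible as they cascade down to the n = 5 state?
3

The electron can occupy levels n = 5, 6, ..., 7 during de-excitation — that is m = 7 - 5 + 1 = 3 distinct levels.

The number of distinct spectral lines equals the number of ways to choose 2 of these m levels (each pair gives one possible emission transition):

Number of lines = m(m-1)/2 = 3×2/2 = 3

These correspond to all possible transitions between the 3 levels:
7 → 6, 7 → 5, 6 → 5

Each transition produces a photon with a unique energy (and thus wavelength). This count does not depend on Z.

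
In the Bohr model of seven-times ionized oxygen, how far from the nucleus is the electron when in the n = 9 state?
0.5358 nm (or 5.3579 Å)

The Bohr radius formula is:
r_n = n² a₀ / Z

where a₀ = 0.0529177 nm is the Bohr radius.

For O⁷⁺ (Z = 8) at n = 9:
r_9 = 9² × 0.0529177 nm / 8
r_9 = 81 × 0.0529177 nm / 8
r_9 = 4.28633 nm / 8
r_9 = 0.5358 nm

The electron orbits at approximately 0.5358 nm from the nucleus.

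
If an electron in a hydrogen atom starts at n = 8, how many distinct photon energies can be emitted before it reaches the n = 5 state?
6

The electron can occupy levels n = 5, 6, ..., 8 during de-excitation — that is m = 8 - 5 + 1 = 4 distinct levels.

The number of distinct spectral lines equals the number of ways to choose 2 of these m levels (each pair gives one possible emission transition):

Number of lines = m(m-1)/2 = 4×3/2 = 6

These correspond to all possible transitions between the 4 levels:
8 → 7, 8 → 6, 8 → 5, 7 → 6, 7 → 5, 6 → 5

Each transition produces a photon with a unique energy (and thus wavelength). This count does not depend on Z.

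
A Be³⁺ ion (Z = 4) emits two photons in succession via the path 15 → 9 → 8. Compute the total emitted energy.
2.434 eV

The energy levels of Be³⁺ are E_n = -13.6057 × 4² / n² eV.

First transition (15 → 9):
ΔE₁ = |E_9 - E_15|
ΔE₁ = |-2.687545679 - (-0.967516444)| = 1.720029 eV

Second transition (9 → 8):
ΔE₂ = |E_8 - E_9|
ΔE₂ = |-3.401425000 - (-2.687545679)| = 0.713879 eV

Total energy released:
E_total = ΔE₁ + ΔE₂ = 1.720029 + 0.713879 = 2.434 eV

Note: This equals the direct transition 15 → 8: 2.434 eV ✓
Energy is conserved regardless of the path taken.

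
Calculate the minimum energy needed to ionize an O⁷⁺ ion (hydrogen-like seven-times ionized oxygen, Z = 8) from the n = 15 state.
3.87 eV

The ionization energy is the energy needed to remove the electron completely (n → ∞).

For a hydrogen-like ion with Z = 8, E_n = -13.6057 Z² / n² eV.

At n = 15: E_15 = -13.6057 × 8² / 15² = -3.87007 eV
At n = ∞: E_∞ = 0 eV

Ionization energy = E_∞ - E_15 = 0 - (-3.87007) = 3.87007 eV
Ionization energy ≈ 3.87 eV

This is also called the binding energy of the electron in state n = 15.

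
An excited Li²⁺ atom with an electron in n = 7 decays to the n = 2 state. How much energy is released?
28.11382 eV

The energy levels are E_n = -13.6057 Z² eV / n².

Energy at n = 7: E_7 = -13.6057 × 3² / 7² = -2.49900612 eV
Energy at n = 2: E_2 = -13.6057 × 3² / 2² = -30.61282500 eV

For emission (electron falling to lower state), the photon energy is:
E_photon = E_7 - E_2 = |-2.49900612 - (-30.61282500)|
E_photon = 28.11382 eV

This energy is carried away by the emitted photon.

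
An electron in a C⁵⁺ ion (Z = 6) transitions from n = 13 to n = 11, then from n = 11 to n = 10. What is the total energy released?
1.99980 eV

The energy levels of C⁵⁺ are E_n = -13.6057 × 6² / n² eV.

First transition (13 → 11):
ΔE₁ = |E_11 - E_13|
ΔE₁ = |-4.04797685950 - (-2.89825562130)| = 1.14972124 eV

Second transition (11 → 10):
ΔE₂ = |E_10 - E_11|
ΔE₂ = |-4.89805200000 - (-4.04797685950)| = 0.85007514 eV

Total energy released:
E_total = ΔE₁ + ΔE₂ = 1.14972124 + 0.85007514 = 1.99980 eV

Note: This equals the direct transition 13 → 10: 1.99980 eV ✓
Energy is conserved regardless of the path taken.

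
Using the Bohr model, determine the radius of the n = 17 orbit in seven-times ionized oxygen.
1.9117 nm (or 19.1165 Å)

The Bohr radius formula is:
r_n = n² a₀ / Z

where a₀ = 0.0529177 nm is the Bohr radius.

For O⁷⁺ (Z = 8) at n = 17:
r_17 = 17² × 0.0529177 nm / 8
r_17 = 289 × 0.0529177 nm / 8
r_17 = 15.29322 nm / 8
r_17 = 1.9117 nm

The electron orbits at approximately 1.9117 nm from the nucleus.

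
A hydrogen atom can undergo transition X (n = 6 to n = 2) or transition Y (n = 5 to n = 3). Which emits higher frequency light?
6 → 2

Calculate the energy for each transition:

Transition 6 → 2:
ΔE₁ = |E_2 - E_6| = |-13.6057/2² - (-13.6057/6²)|
ΔE₁ = |-3.401425000 - (-0.377936111)| = 3.023489 eV

Transition 5 → 3:
ΔE₂ = |E_3 - E_5| = |-13.6057/3² - (-13.6057/5²)|
ΔE₂ = |-1.511744444 - (-0.544228000)| = 0.967516 eV

Since 3.023489 eV > 0.967516 eV, the transition 6 → 2 emits the more energetic photon.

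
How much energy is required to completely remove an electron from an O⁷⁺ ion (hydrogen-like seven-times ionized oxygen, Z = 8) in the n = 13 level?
5.1525 eV

The ionization energy is the energy needed to remove the electron completely (n → ∞).

For a hydrogen-like ion with Z = 8, E_n = -13.6057 Z² / n² eV.

At n = 13: E_13 = -13.6057 × 8² / 13² = -5.1524544 eV
At n = ∞: E_∞ = 0 eV

Ionization energy = E_∞ - E_13 = 0 - (-5.1524544) = 5.1524544 eV
Ionization energy ≈ 5.1525 eV

This is also called the binding energy of the electron in state n = 13.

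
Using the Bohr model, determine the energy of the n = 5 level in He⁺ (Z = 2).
-2.1769 eV

For hydrogen-like ions, the energy levels scale with Z²:
E_n = -13.6057 Z² / n² eV

For He⁺ (Z = 2) at n = 5:
E_5 = -13.6057 × 2² / 5²
E_5 = -13.6057 × 4 / 25
E_5 = -54.4228 / 25
E_5 = -2.1769 eV

The energy is 4 times more negative than hydrogen at the same n due to the stronger nuclear charge.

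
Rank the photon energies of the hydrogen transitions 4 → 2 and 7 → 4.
4 → 2

Calculate the energy for each transition:

Transition 4 → 2:
ΔE₁ = |E_2 - E_4| = |-13.6057/2² - (-13.6057/4²)|
ΔE₁ = |-3.4014250000 - (-0.8503562500)| = 2.5510688 eV

Transition 7 → 4:
ΔE₂ = |E_4 - E_7| = |-13.6057/4² - (-13.6057/7²)|
ΔE₂ = |-0.8503562500 - (-0.2776673469)| = 0.5726889 eV

Since 2.5510688 eV > 0.5726889 eV, the transition 4 → 2 emits the more energetic photon.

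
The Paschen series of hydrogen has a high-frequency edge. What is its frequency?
3.655e+14 Hz

The series limit corresponds to the transition from n = ∞ to n = 3.
This is the highest energy (shortest wavelength) transition in the Paschen series.

E_∞ = 0 eV
E_3 = -13.6057 / 3² = -1.511744 eV

Energy at series limit:
ΔE = E_∞ - E_3 = 0 - (-1.511744) = 1.511744 eV
E = 1.511744 eV × (1.602177 × 10⁻¹⁹ J/eV) = 2.42208e-19 J
f = E/h = 2.42208e-19 J / (6.62607 × 10⁻³⁴ J·s) = 3.655e+14 Hz

This energy equals the ionization energy from the n = 3 state of hydrogen.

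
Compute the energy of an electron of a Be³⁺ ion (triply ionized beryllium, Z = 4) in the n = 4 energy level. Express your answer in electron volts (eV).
-13.606 eV

The energy levels of a hydrogen-like atom are given by:
E_n = -13.6057 Z² / n² eV  (with Z = 4 for Be³⁺)

For n = 4:
E_4 = -13.6057 × 4² / 4²
E_4 = -13.6057 × 16 / 16
E_4 = -13.606 eV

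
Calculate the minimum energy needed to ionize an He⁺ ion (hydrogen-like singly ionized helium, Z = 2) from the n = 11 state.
0.449775 eV

The ionization energy is the energy needed to remove the electron completely (n → ∞).

For a hydrogen-like ion with Z = 2, E_n = -13.6057 Z² / n² eV.

At n = 11: E_11 = -13.6057 × 2² / 11² = -0.449775207 eV
At n = ∞: E_∞ = 0 eV

Ionization energy = E_∞ - E_11 = 0 - (-0.449775207) = 0.449775207 eV
Ionization energy ≈ 0.449775 eV

This is also called the binding energy of the electron in state n = 11.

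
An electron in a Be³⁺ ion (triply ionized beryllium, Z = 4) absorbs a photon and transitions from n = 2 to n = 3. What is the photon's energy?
30.235 eV

The energy levels of a hydrogen-like atom are E_n = -13.6057 Z² eV / n².

Energy at n = 2: E_2 = -13.6057 × 4² / 2² = -54.422800 eV
Energy at n = 3: E_3 = -13.6057 × 4² / 3² = -24.187911 eV

The excitation energy is the difference:
ΔE = E_3 - E_2
ΔE = -24.187911 - (-54.422800)
ΔE = 30.235 eV

Since this is positive, energy must be absorbed (photon absorption).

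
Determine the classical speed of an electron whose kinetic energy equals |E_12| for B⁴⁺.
9.115e+05 m/s (or 0.3041% of c)

The binding energy at n = 12 for B⁴⁺ is:
E_12 = -13.6057 × 5²/12² = -2.362101 eV
|E_12| = 2.362101 eV

Convert to Joules:
KE = 2.362101 eV × (1.602177 × 10⁻¹⁹ J/eV) = 3.78450e-19 J

Using KE = ½mv²:
v = √(2·KE/m_e)
v = √(2 × 3.78450e-19 J / 9.10938 × 10⁻³¹ kg)
v = 9.115e+05 m/s

This is approximately 0.3041% the speed of light.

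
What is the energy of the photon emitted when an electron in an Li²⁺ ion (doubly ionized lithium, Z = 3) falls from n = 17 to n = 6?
2.978 eV

The energy levels are E_n = -13.6057 Z² eV / n².

Energy at n = 17: E_17 = -13.6057 × 3² / 17² = -0.423707 eV
Energy at n = 6: E_6 = -13.6057 × 3² / 6² = -3.401425 eV

For emission (electron falling to lower state), the photon energy is:
E_photon = E_17 - E_6 = |-0.423707 - (-3.401425)|
E_photon = 2.978 eV

This energy is carried away by the emitted photon.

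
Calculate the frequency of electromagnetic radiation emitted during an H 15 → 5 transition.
1.170e+14 Hz

First, find the transition energy:
E_15 = -13.6057 / 15² = -0.0604698 eV
E_5 = -13.6057 / 5² = -0.5442280 eV
|ΔE| = |E_5 - E_15| = 0.4837582 eV

Convert to Joules: E = 0.4837582 eV × (1.602177 × 10⁻¹⁹ J/eV) = 7.75066e-20 J

Using E = hf:
f = E/h = 7.75066e-20 J / (6.62607 × 10⁻³⁴ J·s)
f = 1.170e+14 Hz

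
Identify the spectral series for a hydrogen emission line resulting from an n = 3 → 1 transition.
Lyman series

The spectral series in hydrogen are named based on the final (lower) energy level:
- Lyman series: n_final = 1 (ultraviolet)
- Balmer series: n_final = 2 (visible/near-UV)
- Paschen series: n_final = 3 (infrared)
- Brackett series: n_final = 4 (infrared)
- Pfund series: n_final = 5 (far infrared)

Since this transition ends at n = 1, it belongs to the Lyman series.

For reference, this 3 → 1 line has photon energy
ΔE = 13.6057 eV × (1/1² - 1/3²) = 12.0939556 eV,
corresponding to wavelength λ = hc/ΔE = 1239.84 eV·nm / 12.0939556 eV = 102.5173 nm in the ultraviolet region.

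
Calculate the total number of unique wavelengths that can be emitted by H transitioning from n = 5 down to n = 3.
3

The electron can occupy levels n = 3, 4, ..., 5 during de-excitation — that is m = 5 - 3 + 1 = 3 distinct levels.

The number of distinct spectral lines equals the number of ways to choose 2 of these m levels (each pair gives one possible emission transition):

Number of lines = m(m-1)/2 = 3×2/2 = 3

These correspond to all possible transitions between the 3 levels:
5 → 4, 5 → 3, 4 → 3

Each transition produces a photon with a unique energy (and thus wavelength). This count does not depend on Z.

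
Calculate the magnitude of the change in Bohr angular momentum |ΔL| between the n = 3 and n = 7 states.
4.21829e-34 J·s (or 4ℏ)

In the Bohr model, L_n = nℏ where ℏ = 1.0545718e-34 J·s.

L_7 = 7ℏ = 7.3820026e-34 J·s
L_3 = 3ℏ = 3.1637154e-34 J·s

ΔL = L_7 - L_3 = (7 - 3)ℏ = 4ℏ
ΔL = 4 × 1.0545718e-34 J·s = 4.21829e-34 J·s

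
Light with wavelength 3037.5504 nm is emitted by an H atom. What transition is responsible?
n = 10 → n = 5

First, find the photon energy from the wavelength (hc = 1239.84 eV·nm):
E = hc/λ = 1239.84 eV·nm / 3037.5504 nm = 0.40817101 eV

The energy levels of hydrogen satisfy E_n = -13.6057 / n² eV, so an emission n_i → n_f releases
ΔE = 13.6057 × (1/n_f² − 1/n_i²) eV.

Setting ΔE equal to the photon energy:
1/n_f² − 1/n_i² = 0.40817101 / 13.6057 = 0.030000001

Since 1/n_i² must be positive, we need 1/n_f² > 0.030000001, i.e. n_f ≤ 5. For each allowed n_f, solve n_i = (1/n_f² − 0.030000001)^(−1/2) and check whether it is a whole number:
  n_f = 1: 1/n_i² = 1.000000000 − 0.030000001 = 0.969999999 → n_i = 1.015  (not an integer) ✗
  n_f = 2: 1/n_i² = 0.250000000 − 0.030000001 = 0.219999999 → n_i = 2.132  (not an integer) ✗
  n_f = 3: 1/n_i² = 0.111111111 − 0.030000001 = 0.081111110 → n_i = 3.511  (not an integer) ✗
  n_f = 4: 1/n_i² = 0.062500000 − 0.030000001 = 0.032499999 → n_i = 5.547  (not an integer) ✗
  n_f = 5: 1/n_i² = 0.040000000 − 0.030000001 = 0.009999999 → n_i = 10.000  → integer, n_i = 10 ✓

Only n_f = 5 gives an integer upper level, n_i = 10.

The transition is from n = 10 to n = 5 (emission).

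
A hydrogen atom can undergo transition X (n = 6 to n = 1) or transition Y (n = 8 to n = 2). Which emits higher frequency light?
6 → 1

Calculate the energy for each transition:

Transition 6 → 1:
ΔE₁ = |E_1 - E_6| = |-13.6057/1² - (-13.6057/6²)|
ΔE₁ = |-13.60570000000 - (-0.37793611111)| = 13.22776389 eV

Transition 8 → 2:
ΔE₂ = |E_2 - E_8| = |-13.6057/2² - (-13.6057/8²)|
ΔE₂ = |-3.40142500000 - (-0.21258906250)| = 3.18883594 eV

Since 13.22776389 eV > 3.18883594 eV, the transition 6 → 1 emits the more energetic photon.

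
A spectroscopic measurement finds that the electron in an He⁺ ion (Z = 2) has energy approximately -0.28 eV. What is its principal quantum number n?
n = 14

The exact energy levels follow E_n = -13.6057 Z² / n² eV with Z = 2.

The measured value (-0.28 eV) is reported to only 2 significant figures, so we must test candidate n values and see which one matches to that precision.

Candidate energies:
  n = 12:  E = -13.6057 × 2² / 12² = -0.37794 eV
  n = 13:  E = -13.6057 × 2² / 13² = -0.32203 eV
  n = 14:  E = -13.6057 × 2² / 14² = -0.27767 eV  ← matches
  n = 15:  E = -13.6057 × 2² / 15² = -0.24188 eV
  n = 16:  E = -13.6057 × 2² / 16² = -0.21259 eV

Checking against the measurement of -0.28 eV (2 sig figs), only n = 14 agrees:
E_14 = -0.27767 eV, which rounds to -0.28 eV ✓

Therefore n = 14.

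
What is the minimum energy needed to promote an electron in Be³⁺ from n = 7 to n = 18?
3.77079 eV

The energy levels of a hydrogen-like atom are E_n = -13.6057 Z² eV / n².

Energy at n = 7: E_7 = -13.6057 × 4² / 7² = -4.44267755 eV
Energy at n = 18: E_18 = -13.6057 × 4² / 18² = -0.67188642 eV

The excitation energy is the difference:
ΔE = E_18 - E_7
ΔE = -0.67188642 - (-4.44267755)
ΔE = 3.77079 eV

Since this is positive, energy must be absorbed (photon absorption).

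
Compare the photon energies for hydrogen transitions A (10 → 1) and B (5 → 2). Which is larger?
10 → 1

Calculate the energy for each transition:

Transition 10 → 1:
ΔE₁ = |E_1 - E_10| = |-13.6057/1² - (-13.6057/10²)|
ΔE₁ = |-13.605700000000 - (-0.136057000000)| = 13.469643000 eV

Transition 5 → 2:
ΔE₂ = |E_2 - E_5| = |-13.6057/2² - (-13.6057/5²)|
ΔE₂ = |-3.401425000000 - (-0.544228000000)| = 2.857197000 eV

Since 13.469643000 eV > 2.857197000 eV, the transition 10 → 1 emits the more energetic photon.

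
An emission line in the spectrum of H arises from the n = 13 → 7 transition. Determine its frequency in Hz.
4.76731e+13 Hz

First, find the transition energy:
E_13 = -13.6057 / 13² = -0.080507101 eV
E_7 = -13.6057 / 7² = -0.277667347 eV
|ΔE| = |E_7 - E_13| = 0.197160246 eV

Convert to Joules: E = 0.197160246 eV × (1.602177 × 10⁻¹⁹ J/eV) = 3.1588561e-20 J

Using E = hf:
f = E/h = 3.1588561e-20 J / (6.62607 × 10⁻³⁴ J·s)
f = 4.76731e+13 Hz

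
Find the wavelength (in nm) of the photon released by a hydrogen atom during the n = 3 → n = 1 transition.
102.517327 nm

First, find the transition energy using E_n = -13.6057 / n² eV:
E_3 = -13.6057 / 3² = -1.511744444 eV
E_1 = -13.6057 / 1² = -13.605700000 eV

Photon energy: |ΔE| = |E_1 - E_3| = 12.093955556 eV

Convert to wavelength using E = hc/λ with hc = 1239.84 eV·nm:
λ = hc/E = 1239.84 eV·nm / 12.093955556 eV
λ = 102.517327 nm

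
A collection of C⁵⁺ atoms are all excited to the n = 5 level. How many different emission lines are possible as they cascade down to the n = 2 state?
6

The electron can occupy levels n = 2, 3, ..., 5 during de-excitation — that is m = 5 - 2 + 1 = 4 distinct levels.

The number of distinct spectral lines equals the number of ways to choose 2 of these m levels (each pair gives one possible emission transition):

Number of lines = m(m-1)/2 = 4×3/2 = 6

These correspond to all possible transitions between the 4 levels:
5 → 4, 5 → 3, 5 → 2, 4 → 3, 4 → 2, 3 → 2

Each transition produces a photon with a unique energy (and thus wavelength). This count does not depend on Z.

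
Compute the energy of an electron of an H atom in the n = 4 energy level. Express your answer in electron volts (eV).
-0.85 eV

The energy levels of a hydrogen-like atom are given by:
E_n = -13.6057 eV / n²

For n = 4:
E_4 = -13.6057 eV / 4²
E_4 = -13.6057 eV / 16
E_4 = -0.85 eV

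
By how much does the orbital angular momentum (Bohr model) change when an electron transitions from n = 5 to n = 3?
2.109e-34 J·s (or 2ℏ)

In the Bohr model, L_n = nℏ where ℏ = 1.05457e-34 J·s.

L_5 = 5ℏ = 5.27285e-34 J·s
L_3 = 3ℏ = 3.16371e-34 J·s

ΔL = L_5 - L_3 = (5 - 3)ℏ = 2ℏ
ΔL = 2 × 1.05457e-34 J·s = 2.109e-34 J·s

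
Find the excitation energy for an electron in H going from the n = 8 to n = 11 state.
0.1001 eV

The energy levels of a hydrogen-like atom are E_n = -13.6057 eV / n².

Energy at n = 8: E_8 = -13.6057 / 8² = -0.2125891 eV
Energy at n = 11: E_11 = -13.6057 / 11² = -0.1124438 eV

The excitation energy is the difference:
ΔE = E_11 - E_8
ΔE = -0.1124438 - (-0.2125891)
ΔE = 0.1001 eV

Since this is positive, energy must be absorbed (photon absorption).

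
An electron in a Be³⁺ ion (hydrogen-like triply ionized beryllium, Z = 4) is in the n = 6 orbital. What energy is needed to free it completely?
6.0470 eV

The ionization energy is the energy needed to remove the electron completely (n → ∞).

For a hydrogen-like ion with Z = 4, E_n = -13.6057 Z² / n² eV.

At n = 6: E_6 = -13.6057 × 4² / 6² = -6.0469778 eV
At n = ∞: E_∞ = 0 eV

Ionization energy = E_∞ - E_6 = 0 - (-6.0469778) = 6.0469778 eV
Ionization energy ≈ 6.0470 eV

This is also called the binding energy of the electron in state n = 6.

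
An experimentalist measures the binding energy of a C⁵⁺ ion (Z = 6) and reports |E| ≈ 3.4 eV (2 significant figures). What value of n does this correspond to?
n = 12

The exact energy levels follow E_n = -13.6057 Z² / n² eV with Z = 6.

The measured value (-3.4 eV) is reported to only 2 significant figures, so we must test candidate n values and see which one matches to that precision.

Candidate energies:
  n = 10:  E = -13.6057 × 6² / 10² = -4.89805 eV
  n = 11:  E = -13.6057 × 6² / 11² = -4.04798 eV
  n = 12:  E = -13.6057 × 6² / 12² = -3.40143 eV  ← matches
  n = 13:  E = -13.6057 × 6² / 13² = -2.89826 eV
  n = 14:  E = -13.6057 × 6² / 14² = -2.49901 eV

Checking against the measurement of -3.4 eV (2 sig figs), only n = 12 agrees:
E_12 = -3.40143 eV, which rounds to -3.4 eV ✓

Therefore n = 12.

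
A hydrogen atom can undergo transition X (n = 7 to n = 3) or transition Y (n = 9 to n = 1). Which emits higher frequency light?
9 → 1

Calculate the energy for each transition:

Transition 7 → 3:
ΔE₁ = |E_3 - E_7| = |-13.6057/3² - (-13.6057/7²)|
ΔE₁ = |-1.51174444 - (-0.27766735)| = 1.23408 eV

Transition 9 → 1:
ΔE₂ = |E_1 - E_9| = |-13.6057/1² - (-13.6057/9²)|
ΔE₂ = |-13.60570000 - (-0.16797160)| = 13.43773 eV

Since 13.43773 eV > 1.23408 eV, the transition 9 → 1 emits the more energetic photon.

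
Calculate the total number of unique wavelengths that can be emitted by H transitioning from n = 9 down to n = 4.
15

The electron can occupy levels n = 4, 5, ..., 9 during de-excitation — that is m = 9 - 4 + 1 = 6 distinct levels.

The number of distinct spectral lines equals the number of ways to choose 2 of these m levels (each pair gives one possible emission transition):

Number of lines = m(m-1)/2 = 6×5/2 = 15

These correspond to all possible transitions between the 6 levels:
9 → 8, 9 → 7, 9 → 6, 9 → 5, 9 → 4, 8 → 7, 8 → 6, 8 → 5...

Each transition produces a photon with a unique energy (and thus wavelength). This count does not depend on Z.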